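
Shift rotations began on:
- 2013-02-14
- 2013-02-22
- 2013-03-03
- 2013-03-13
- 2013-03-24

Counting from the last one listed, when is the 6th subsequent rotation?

The spacing grows by 1 each time: 8, 9, 10, 11 days.
Next gap: 12 days. 2013-03-24 + 12 days = 2013-04-05.
Next gap: 13 days. 2013-04-05 + 13 days = 2013-04-18.
Next gap: 14 days. 2013-04-18 + 14 days = 2013-05-02.
Next gap: 15 days. 2013-05-02 + 15 days = 2013-05-17.
Next gap: 16 days. 2013-05-17 + 16 days = 2013-06-02.
Next gap: 17 days. 2013-06-02 + 17 days = 2013-06-19.

2013-06-19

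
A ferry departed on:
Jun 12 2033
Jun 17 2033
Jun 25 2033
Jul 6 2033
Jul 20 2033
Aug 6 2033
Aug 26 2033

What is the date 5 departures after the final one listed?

Intervals are 5, 8, 11, 14, 17, 20 days — an arithmetic progression with common difference 3.
Next gap: 23 days. Aug 26 2033 + 23 days = Sep 18 2033.
Next gap: 26 days. Sep 18 2033 + 26 days = Oct 14 2033.
Next gap: 29 days. Oct 14 2033 + 29 days = Nov 12 2033.
Next gap: 32 days. Nov 12 2033 + 32 days = Dec 14 2033.
Next gap: 35 days. Dec 14 2033 + 35 days = Jan 18 2034.

Jan 18 2034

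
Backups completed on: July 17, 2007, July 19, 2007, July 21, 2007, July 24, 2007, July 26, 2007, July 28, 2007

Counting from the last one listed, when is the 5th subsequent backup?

August 9, 2007

Gaps: 2, 2, 3, 2, 2 days — not constant, but cyclic with period 3.
The events fall on every Tuesday, Thursday and Saturday.
Next Tuesday: July 31, 2007.
Next Thursday: August 2, 2007.
Next Saturday: August 4, 2007.
The following Tuesday is August 7, 2007.
The following Thursday is August 9, 2007.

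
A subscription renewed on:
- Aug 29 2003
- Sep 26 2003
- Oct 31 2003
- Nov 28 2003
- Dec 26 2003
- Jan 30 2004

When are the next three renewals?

Feb 27 2004, Mar 26 2004, Apr 30 2004

All Fridays; the gaps (28, 35, 28, 28, 35) vary with month length.
This is the last Friday of each month.
Last Friday of February 2004: Feb 27 2004.
Last Friday of March 2004: Mar 26 2004.
Last Friday of April 2004: Apr 30 2004.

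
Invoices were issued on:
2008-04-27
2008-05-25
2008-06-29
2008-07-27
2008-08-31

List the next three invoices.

2008-09-28, 2008-10-26, 2008-11-30

All Sundays; the gaps (28, 35, 28, 35) vary with month length.
This is the last Sunday of each month.
September 2008 ends with Sunday 2008-09-28.
Last Sunday of October 2008: 2008-10-26.
November 2008 ends with Sunday 2008-11-30.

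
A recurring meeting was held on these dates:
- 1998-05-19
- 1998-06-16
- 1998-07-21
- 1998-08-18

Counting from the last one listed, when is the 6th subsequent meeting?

Gaps: 28, 35, 28 days — a mix of 28 and 35. Every date is a Tuesday.
Each is the 3rd Tuesday of its month.
September 1998 — 3rd Tuesday is 1998-09-15.
3rd Tuesday of October 1998: 1998-10-20.
November 1998 — 3rd Tuesday is 1998-11-17.
3rd Tuesday of December 1998: 1998-12-15.
January 1999 — 3rd Tuesday is 1999-01-19.
3rd Tuesday of February 1999: 1999-02-16.

1999-02-16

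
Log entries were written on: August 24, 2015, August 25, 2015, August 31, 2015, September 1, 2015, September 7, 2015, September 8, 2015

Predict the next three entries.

September 14, 2015; September 15, 2015; September 21, 2015

Every event lands on a Monday or Tuesday (gaps cycle 1, 6, 1, 6, 1).
So the schedule is: every Monday and Tuesday.
The following Monday is September 14, 2015.
The following Tuesday is September 15, 2015.
Next Monday: September 21, 2015.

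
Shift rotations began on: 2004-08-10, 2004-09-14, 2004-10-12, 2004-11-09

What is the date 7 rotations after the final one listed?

These are Tuesdays at 28- or 35-day spacing (35, 28, 28).
The pattern: 2nd Tuesday of the month.
December 2004 — 2nd Tuesday is 2004-12-14.
2nd Tuesday of January 2005: 2005-01-11.
2nd Tuesday of February 2005: 2005-02-08.
March 2005 — 2nd Tuesday is 2005-03-08.
2nd Tuesday of April 2005: 2005-04-12.
May 2005 — 2nd Tuesday is 2005-05-10.
June 2005 — 2nd Tuesday is 2005-06-14.

2005-06-14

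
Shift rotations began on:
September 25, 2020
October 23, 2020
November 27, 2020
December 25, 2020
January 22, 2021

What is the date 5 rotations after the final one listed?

June 25, 2021

These are Fridays at 28- or 35-day spacing (28, 35, 28, 28).
The pattern: 4th Friday of the month.
February 2021 — 4th Friday is February 26, 2021.
4th Friday of March 2021: March 26, 2021.
April 2021 — 4th Friday is April 23, 2021.
4th Friday of May 2021: May 28, 2021.
June 2021 — 4th Friday is June 25, 2021.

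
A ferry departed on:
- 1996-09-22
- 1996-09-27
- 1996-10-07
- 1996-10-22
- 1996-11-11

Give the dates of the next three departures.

1996-12-06, 1997-01-05, 1997-02-09

The spacing grows by 5 each time: 5, 10, 15, 20 days.
Next gap: 25 days. 1996-11-11 + 25 days = 1996-12-06.
Next gap: 30 days. 1996-12-06 + 30 days = 1997-01-05.
Next gap: 35 days. 1997-01-05 + 35 days = 1997-02-09.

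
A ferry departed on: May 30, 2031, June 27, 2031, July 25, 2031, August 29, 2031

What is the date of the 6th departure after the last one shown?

February 27, 2032

All Fridays; the gaps (28, 28, 35) vary with month length.
This is the last Friday of each month.
Last Friday of September 2031: September 26, 2031.
October 2031 ends with Friday October 31, 2031.
Last Friday of November 2031: November 28, 2031.
Last Friday of December 2031: December 26, 2031.
Last Friday of January 2032: January 30, 2032.
Last Friday of February 2032: February 27, 2032.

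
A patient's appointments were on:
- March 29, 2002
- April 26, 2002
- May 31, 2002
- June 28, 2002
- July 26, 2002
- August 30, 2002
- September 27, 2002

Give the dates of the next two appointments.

October 25, 2002; November 29, 2002

Every date is a Friday; gaps 28, 35, 28, 28, 35, 28 days.
Each is the last Friday of its month (at least one falls on the 29th or later, ruling out '4th Friday').
October 2002 ends with Friday October 25, 2002.
November 2002 ends with Friday November 29, 2002.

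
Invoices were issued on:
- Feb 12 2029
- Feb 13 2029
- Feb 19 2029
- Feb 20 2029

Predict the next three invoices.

Feb 26 2029, Feb 27 2029, Mar 5 2029

Gaps: 1, 6, 1 days — not constant, but cyclic with period 2.
The events fall on every Monday and Tuesday.
The following Monday is Feb 26 2029.
Next Tuesday: Feb 27 2029.
The following Monday is Mar 5 2029.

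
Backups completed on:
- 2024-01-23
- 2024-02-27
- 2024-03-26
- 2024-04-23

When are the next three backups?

2024-05-28, 2024-06-25, 2024-07-23

These are Tuesdays at 28- or 35-day spacing (35, 28, 28).
The pattern: 4th Tuesday of the month.
May 2024 — 4th Tuesday is 2024-05-28.
June 2024 — 4th Tuesday is 2024-06-25.
July 2024 — 4th Tuesday is 2024-07-23.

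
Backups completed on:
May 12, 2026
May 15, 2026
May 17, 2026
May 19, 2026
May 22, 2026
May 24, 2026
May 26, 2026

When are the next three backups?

Every event lands on a Tuesday or Friday or Sunday (gaps cycle 3, 2, 2, 3, 2, 2).
So the schedule is: every Tuesday, Friday and Sunday.
Next Friday: May 29, 2026.
Next Sunday: May 31, 2026.
Next Tuesday: June 2, 2026.

May 29, 2026; May 31, 2026; June 2, 2026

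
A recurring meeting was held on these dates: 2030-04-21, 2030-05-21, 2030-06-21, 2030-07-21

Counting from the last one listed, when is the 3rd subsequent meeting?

2030-10-21

Each date is the 21st; the gaps (30, 31, 30) track the month lengths.
The rule is the 21st of each month.
Next: August 2030 → 2030-08-21.
Next: September 2030 → 2030-09-21.
Next: October 2030 → 2030-10-21.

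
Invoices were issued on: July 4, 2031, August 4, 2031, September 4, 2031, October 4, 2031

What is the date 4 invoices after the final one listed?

Each date is the 4th; the gaps (31, 31, 30) track the month lengths.
The rule is the 4th of each month.
Next: November 2031 → November 4, 2031.
Next: December 2031 → December 4, 2031.
Next: January 2032 → January 4, 2032.
Next: February 2032 → February 4, 2032.

February 4, 2032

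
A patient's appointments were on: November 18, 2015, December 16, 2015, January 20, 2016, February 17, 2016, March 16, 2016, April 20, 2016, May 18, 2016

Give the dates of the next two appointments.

June 15, 2016; July 20, 2016

All dates are Wednesdays, 28, 35, 28, 28, 35, 28 days apart.
Specifically, the 3rd Wednesday of each month.
June 2016 — 3rd Wednesday is June 15, 2016.
3rd Wednesday of July 2016: July 20, 2016.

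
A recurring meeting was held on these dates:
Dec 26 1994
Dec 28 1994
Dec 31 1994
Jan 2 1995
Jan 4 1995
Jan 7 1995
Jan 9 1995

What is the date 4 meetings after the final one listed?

Jan 18 1995

Gaps: 2, 3, 2, 2, 3, 2 days — not constant, but cyclic with period 3.
The events fall on every Monday, Wednesday and Saturday.
The following Wednesday is Jan 11 1995.
Next Saturday: Jan 14 1995.
The following Monday is Jan 16 1995.
Next Wednesday: Jan 18 1995.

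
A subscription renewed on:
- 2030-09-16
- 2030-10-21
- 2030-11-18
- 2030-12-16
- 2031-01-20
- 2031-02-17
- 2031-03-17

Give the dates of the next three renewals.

All dates are Mondays, 35, 28, 28, 35, 28, 28 days apart.
Specifically, the 3rd Monday of each month.
April 2031 — 3rd Monday is 2031-04-21.
3rd Monday of May 2031: 2031-05-19.
June 2031 — 3rd Monday is 2031-06-16.

2031-04-21, 2031-05-19, 2031-06-16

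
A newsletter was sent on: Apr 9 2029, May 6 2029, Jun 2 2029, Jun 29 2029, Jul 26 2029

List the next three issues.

Aug 22 2029, Sep 18 2029, Oct 15 2029

Gaps between consecutive events: 27, 27, 27, 27 days — a constant 27-day interval.
Jul 26 2029 + 27 days = Aug 22 2029.
Aug 22 2029 + 27 days = Sep 18 2029.
Sep 18 2029 + 27 days = Oct 15 2029.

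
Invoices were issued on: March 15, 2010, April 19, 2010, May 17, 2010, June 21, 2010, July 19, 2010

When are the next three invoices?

Gaps: 35, 28, 35, 28 days — a mix of 28 and 35. Every date is a Monday.
Each is the 3rd Monday of its month.
August 2010 — 3rd Monday is August 16, 2010.
3rd Monday of September 2010: September 20, 2010.
October 2010 — 3rd Monday is October 18, 2010.

August 16, 2010; September 20, 2010; October 18, 2010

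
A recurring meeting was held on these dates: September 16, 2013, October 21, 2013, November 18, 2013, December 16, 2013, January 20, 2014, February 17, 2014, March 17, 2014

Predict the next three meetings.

Gaps: 35, 28, 28, 35, 28, 28 days — a mix of 28 and 35. Every date is a Monday.
Each is the 3rd Monday of its month.
April 2014 — 3rd Monday is April 21, 2014.
May 2014 — 3rd Monday is May 19, 2014.
June 2014 — 3rd Monday is June 16, 2014.

April 21, 2014; May 19, 2014; June 16, 2014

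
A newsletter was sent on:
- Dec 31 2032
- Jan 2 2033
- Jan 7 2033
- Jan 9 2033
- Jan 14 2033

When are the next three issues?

Gaps: 2, 5, 2, 5 days — not constant, but cyclic with period 2.
The events fall on every Friday and Sunday.
The following Sunday is Jan 16 2033.
Next Friday: Jan 21 2033.
Next Sunday: Jan 23 2033.

Jan 16 2033, Jan 21 2033, Jan 23 2033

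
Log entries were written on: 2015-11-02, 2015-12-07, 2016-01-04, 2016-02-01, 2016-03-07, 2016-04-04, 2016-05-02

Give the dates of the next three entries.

2016-06-06, 2016-07-04, 2016-08-01

Gaps: 35, 28, 28, 35, 28, 28 days — a mix of 28 and 35. Every date is a Monday.
Each is the 1st Monday of its month.
June 2016 — 1st Monday is 2016-06-06.
July 2016 — 1st Monday is 2016-07-04.
August 2016 — 1st Monday is 2016-08-01.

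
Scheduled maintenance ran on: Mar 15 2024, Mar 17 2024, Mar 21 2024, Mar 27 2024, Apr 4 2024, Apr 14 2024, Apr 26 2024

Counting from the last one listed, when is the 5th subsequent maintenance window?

The spacing grows by 2 each time: 2, 4, 6, 8, 10, 12 days.
Next gap: 14 days. Apr 26 2024 + 14 days = May 10 2024.
Next gap: 16 days. May 10 2024 + 16 days = May 26 2024.
Next gap: 18 days. May 26 2024 + 18 days = Jun 13 2024.
Next gap: 20 days. Jun 13 2024 + 20 days = Jul 3 2024.
Next gap: 22 days. Jul 3 2024 + 22 days = Jul 25 2024.

Jul 25 2024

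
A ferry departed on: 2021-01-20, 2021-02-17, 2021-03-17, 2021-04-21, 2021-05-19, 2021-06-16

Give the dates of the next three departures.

All dates are Wednesdays, 28, 28, 35, 28, 28 days apart.
Specifically, the 3rd Wednesday of each month.
July 2021 — 3rd Wednesday is 2021-07-21.
August 2021 — 3rd Wednesday is 2021-08-18.
September 2021 — 3rd Wednesday is 2021-09-15.

2021-07-21, 2021-08-18, 2021-09-15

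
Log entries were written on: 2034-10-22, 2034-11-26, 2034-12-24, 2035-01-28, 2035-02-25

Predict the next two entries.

2035-03-25, 2035-04-22

Gaps: 35, 28, 35, 28 days — a mix of 28 and 35. Every date is a Sunday.
Each is the 4th Sunday of its month.
March 2035 — 4th Sunday is 2035-03-25.
4th Sunday of April 2035: 2035-04-22.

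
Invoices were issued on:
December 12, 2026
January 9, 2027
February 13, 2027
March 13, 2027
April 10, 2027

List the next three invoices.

May 8, 2027; June 12, 2027; July 10, 2027

These are Saturdays at 28- or 35-day spacing (28, 35, 28, 28).
The pattern: 2nd Saturday of the month.
2nd Saturday of May 2027: May 8, 2027.
June 2027 — 2nd Saturday is June 12, 2027.
2nd Saturday of July 2027: July 10, 2027.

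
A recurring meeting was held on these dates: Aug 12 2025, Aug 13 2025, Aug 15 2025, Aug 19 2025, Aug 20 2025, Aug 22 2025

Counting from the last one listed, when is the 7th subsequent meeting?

Gaps: 1, 2, 4, 1, 2 days — not constant, but cyclic with period 3.
The events fall on every Tuesday, Wednesday and Friday.
Next Tuesday: Aug 26 2025.
Next Wednesday: Aug 27 2025.
Next Friday: Aug 29 2025.
Next Tuesday: Sep 2 2025.
Next Wednesday: Sep 3 2025.
The following Friday is Sep 5 2025.
Next Tuesday: Sep 9 2025.

Sep 9 2025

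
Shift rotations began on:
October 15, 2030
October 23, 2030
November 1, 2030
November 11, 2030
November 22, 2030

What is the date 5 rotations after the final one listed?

The spacing grows by 1 each time: 8, 9, 10, 11 days.
Next gap: 12 days. November 22, 2030 + 12 days = December 4, 2030.
Next gap: 13 days. December 4, 2030 + 13 days = December 17, 2030.
Next gap: 14 days. December 17, 2030 + 14 days = December 31, 2030.
Next gap: 15 days. December 31, 2030 + 15 days = January 15, 2031.
Next gap: 16 days. January 15, 2031 + 16 days = January 31, 2031.

January 31, 2031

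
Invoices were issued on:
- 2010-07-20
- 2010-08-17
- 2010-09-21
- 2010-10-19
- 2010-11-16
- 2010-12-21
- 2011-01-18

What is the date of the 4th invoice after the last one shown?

2011-05-17

Gaps: 28, 35, 28, 28, 35, 28 days — a mix of 28 and 35. Every date is a Tuesday.
Each is the 3rd Tuesday of its month.
February 2011 — 3rd Tuesday is 2011-02-15.
March 2011 — 3rd Tuesday is 2011-03-15.
3rd Tuesday of April 2011: 2011-04-19.
3rd Tuesday of May 2011: 2011-05-17.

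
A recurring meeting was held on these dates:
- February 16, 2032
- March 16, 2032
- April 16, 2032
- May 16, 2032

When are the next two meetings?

June 16, 2032; July 16, 2032

The day-of-month is always 16 (29, 31, 30 days between events).
So this recurs on the 16th of each month.
Next: June 2032 → June 16, 2032.
July 2032: July 16, 2032.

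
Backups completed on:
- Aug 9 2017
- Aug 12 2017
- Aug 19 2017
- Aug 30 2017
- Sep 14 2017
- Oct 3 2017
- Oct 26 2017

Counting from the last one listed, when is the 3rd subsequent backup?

Intervals are 3, 7, 11, 15, 19, 23 days — an arithmetic progression with common difference 4.
Next gap: 27 days. Oct 26 2017 + 27 days = Nov 22 2017.
Next gap: 31 days. Nov 22 2017 + 31 days = Dec 23 2017.
Next gap: 35 days. Dec 23 2017 + 35 days = Jan 27 2018.

Jan 27 2018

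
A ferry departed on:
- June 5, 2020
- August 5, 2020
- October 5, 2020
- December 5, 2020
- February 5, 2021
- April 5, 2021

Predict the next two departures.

June 5, 2021; August 5, 2021

The day-of-month is always 5 (61, 61, 61, 62, 59 days between events).
So this recurs on the 5th of every 2 months.
Next: June 2021 → June 5, 2021.
August 2021: August 5, 2021.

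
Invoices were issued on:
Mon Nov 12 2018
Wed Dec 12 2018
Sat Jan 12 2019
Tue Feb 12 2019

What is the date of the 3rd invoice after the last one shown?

Each date is the 12th; the gaps (30, 31, 31) track the month lengths.
The rule is the 12th of each month.
March 2019: Tue Mar 12 2019.
April 2019: Fri Apr 12 2019.
May 2019: Sun May 12 2019.

Sun May 12 2019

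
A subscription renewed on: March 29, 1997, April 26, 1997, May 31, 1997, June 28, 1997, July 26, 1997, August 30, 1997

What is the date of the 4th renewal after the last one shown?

December 27, 1997

All Saturdays; the gaps (28, 35, 28, 28, 35) vary with month length.
This is the last Saturday of each month.
Last Saturday of September 1997: September 27, 1997.
October 1997 ends with Saturday October 25, 1997.
November 1997 ends with Saturday November 29, 1997.
Last Saturday of December 1997: December 27, 1997.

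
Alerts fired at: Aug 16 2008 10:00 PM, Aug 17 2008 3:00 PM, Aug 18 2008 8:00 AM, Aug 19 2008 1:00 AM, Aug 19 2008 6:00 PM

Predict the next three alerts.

Aug 20 2008 11:00 AM, Aug 21 2008 4:00 AM, Aug 21 2008 9:00 PM

Gaps: 17, 17, 17, 17 hours — each event is 17 hours after the previous one.
Aug 19 2008 6:00 PM + 17 h = Aug 20 2008 11:00 AM.
Aug 20 2008 11:00 AM + 17 h = Aug 21 2008 4:00 AM.
Aug 21 2008 4:00 AM + 17 h = Aug 21 2008 9:00 PM.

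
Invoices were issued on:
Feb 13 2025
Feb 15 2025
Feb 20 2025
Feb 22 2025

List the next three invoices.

Every event lands on a Thursday or Saturday (gaps cycle 2, 5, 2).
So the schedule is: every Thursday and Saturday.
The following Thursday is Feb 27 2025.
The following Saturday is Mar 1 2025.
Next Thursday: Mar 6 2025.

Feb 27 2025, Mar 1 2025, Mar 6 2025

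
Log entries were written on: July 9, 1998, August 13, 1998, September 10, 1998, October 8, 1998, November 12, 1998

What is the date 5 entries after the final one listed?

April 8, 1999

These are Thursdays at 28- or 35-day spacing (35, 28, 28, 35).
The pattern: 2nd Thursday of the month.
December 1998 — 2nd Thursday is December 10, 1998.
January 1999 — 2nd Thursday is January 14, 1999.
February 1999 — 2nd Thursday is February 11, 1999.
March 1999 — 2nd Thursday is March 11, 1999.
2nd Thursday of April 1999: April 8, 1999.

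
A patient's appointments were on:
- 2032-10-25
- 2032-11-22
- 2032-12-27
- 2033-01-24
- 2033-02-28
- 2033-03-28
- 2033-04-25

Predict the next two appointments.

All dates are Mondays, 28, 35, 28, 35, 28, 28 days apart.
Specifically, the 4th Monday of each month.
May 2033 — 4th Monday is 2033-05-23.
June 2033 — 4th Monday is 2033-06-27.

2033-05-23, 2033-06-27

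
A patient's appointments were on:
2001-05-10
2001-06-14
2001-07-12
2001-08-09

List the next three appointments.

2001-09-13, 2001-10-11, 2001-11-08

These are Thursdays at 28- or 35-day spacing (35, 28, 28).
The pattern: 2nd Thursday of the month.
September 2001 — 2nd Thursday is 2001-09-13.
October 2001 — 2nd Thursday is 2001-10-11.
November 2001 — 2nd Thursday is 2001-11-08.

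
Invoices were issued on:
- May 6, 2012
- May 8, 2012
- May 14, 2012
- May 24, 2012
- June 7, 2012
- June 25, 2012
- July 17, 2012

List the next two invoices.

The spacing grows by 4 each time: 2, 6, 10, 14, 18, 22 days.
Next gap: 26 days. July 17, 2012 + 26 days = August 12, 2012.
Next gap: 30 days. August 12, 2012 + 30 days = September 11, 2012.

August 12, 2012; September 11, 2012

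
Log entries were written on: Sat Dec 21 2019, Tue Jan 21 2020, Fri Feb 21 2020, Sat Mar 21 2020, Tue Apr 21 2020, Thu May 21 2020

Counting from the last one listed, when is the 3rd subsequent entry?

Fri Aug 21 2020

Each date is the 21st; the gaps (31, 31, 29, 31, 30) track the month lengths.
The rule is the 21st of each month.
Next: June 2020 → Sun Jun 21 2020.
Next: July 2020 → Tue Jul 21 2020.
Next: August 2020 → Fri Aug 21 2020.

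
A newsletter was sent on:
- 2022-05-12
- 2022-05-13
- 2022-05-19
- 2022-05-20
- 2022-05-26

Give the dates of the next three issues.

2022-05-27, 2022-06-02, 2022-06-03

Every event lands on a Thursday or Friday (gaps cycle 1, 6, 1, 6).
So the schedule is: every Thursday and Friday.
Next Friday: 2022-05-27.
Next Thursday: 2022-06-02.
Next Friday: 2022-06-03.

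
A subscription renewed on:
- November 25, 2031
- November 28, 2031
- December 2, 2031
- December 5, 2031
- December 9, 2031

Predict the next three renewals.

Gaps: 3, 4, 3, 4 days — not constant, but cyclic with period 2.
The events fall on every Tuesday and Friday.
Next Friday: December 12, 2031.
Next Tuesday: December 16, 2031.
Next Friday: December 19, 2031.

December 12, 2031; December 16, 2031; December 19, 2031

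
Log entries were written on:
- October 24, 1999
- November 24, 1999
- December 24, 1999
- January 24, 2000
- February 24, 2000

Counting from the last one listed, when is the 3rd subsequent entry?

The day-of-month is always 24 (31, 30, 31, 31 days between events).
So this recurs on the 24th of each month.
March 2000: March 24, 2000.
April 2000: April 24, 2000.
Next: May 2000 → May 24, 2000.

May 24, 2000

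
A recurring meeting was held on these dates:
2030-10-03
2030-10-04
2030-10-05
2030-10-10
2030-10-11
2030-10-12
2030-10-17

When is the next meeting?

2030-10-18

Gaps: 1, 1, 5, 1, 1, 5 days — not constant, but cyclic with period 3.
The events fall on every Thursday, Friday and Saturday.
Next Friday: 2030-10-18.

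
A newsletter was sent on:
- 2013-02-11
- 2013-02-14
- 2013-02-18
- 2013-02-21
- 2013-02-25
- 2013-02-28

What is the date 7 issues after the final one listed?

Every event lands on a Monday or Thursday (gaps cycle 3, 4, 3, 4, 3).
So the schedule is: every Monday and Thursday.
The following Monday is 2013-03-04.
Next Thursday: 2013-03-07.
The following Monday is 2013-03-11.
Next Thursday: 2013-03-14.
The following Monday is 2013-03-18.
The following Thursday is 2013-03-21.
Next Monday: 2013-03-25.

2013-03-25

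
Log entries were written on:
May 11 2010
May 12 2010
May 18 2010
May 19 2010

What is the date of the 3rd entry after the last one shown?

Jun 1 2010

The gap pattern 1, 6, 1 repeats every 2 events.
These are the Tuesdays and Wednesdays of each week.
The following Tuesday is May 25 2010.
The following Wednesday is May 26 2010.
Next Tuesday: Jun 1 2010.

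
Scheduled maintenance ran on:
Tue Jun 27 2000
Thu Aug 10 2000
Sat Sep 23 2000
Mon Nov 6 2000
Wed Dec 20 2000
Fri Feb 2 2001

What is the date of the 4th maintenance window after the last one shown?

Gaps between consecutive events: 44, 44, 44, 44, 44 days — a constant 44-day interval.
Fri Feb 2 2001 + 44 days = Sun Mar 18 2001.
Sun Mar 18 2001 + 44 days = Tue May 1 2001.
Tue May 1 2001 + 44 days = Thu Jun 14 2001.
Thu Jun 14 2001 + 44 days = Sat Jul 28 2001.

Sat Jul 28 2001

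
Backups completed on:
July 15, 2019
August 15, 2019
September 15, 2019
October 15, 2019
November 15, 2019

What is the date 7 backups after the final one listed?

June 15, 2020

The day-of-month is always 15 (31, 31, 30, 31 days between events).
So this recurs on the 15th of each month.
Next: December 2019 → December 15, 2019.
Next: January 2020 → January 15, 2020.
February 2020: February 15, 2020.
Next: March 2020 → March 15, 2020.
April 2020: April 15, 2020.
Next: May 2020 → May 15, 2020.
Next: June 2020 → June 15, 2020.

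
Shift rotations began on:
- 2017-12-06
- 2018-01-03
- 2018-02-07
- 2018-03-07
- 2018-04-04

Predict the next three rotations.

2018-05-02, 2018-06-06, 2018-07-04

Gaps: 28, 35, 28, 28 days — a mix of 28 and 35. Every date is a Wednesday.
Each is the 1st Wednesday of its month.
May 2018 — 1st Wednesday is 2018-05-02.
June 2018 — 1st Wednesday is 2018-06-06.
1st Wednesday of July 2018: 2018-07-04.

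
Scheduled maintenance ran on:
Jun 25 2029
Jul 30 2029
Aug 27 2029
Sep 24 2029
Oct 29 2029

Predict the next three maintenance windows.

These are Mondays with 35, 28, 28, 35-day gaps.
Each is the final Monday of its month — Jul 30 2029 is past the 28th, so '4th Monday' doesn't fit.
November 2029 ends with Monday Nov 26 2029.
Last Monday of December 2029: Dec 31 2029.
Last Monday of January 2030: Jan 28 2030.

Nov 26 2029, Dec 31 2029, Jan 28 2030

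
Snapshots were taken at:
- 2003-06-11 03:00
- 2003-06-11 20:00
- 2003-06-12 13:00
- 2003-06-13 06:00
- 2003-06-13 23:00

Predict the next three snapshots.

2003-06-14 16:00, 2003-06-15 09:00, 2003-06-16 02:00

The interval is a steady 17 hours (17, 17, 17, 17).
2003-06-13 23:00 + 17 h = 2003-06-14 16:00.
2003-06-14 16:00 + 17 h = 2003-06-15 09:00.
2003-06-15 09:00 + 17 h = 2003-06-16 02:00.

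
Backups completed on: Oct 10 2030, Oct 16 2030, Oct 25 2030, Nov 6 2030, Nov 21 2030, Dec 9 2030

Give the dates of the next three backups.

Dec 30 2030, Jan 23 2031, Feb 19 2031

Gaps: 6, 9, 12, 15, 18 days — each gap is 3 larger than the previous one.
Next gap: 21 days. Dec 9 2030 + 21 days = Dec 30 2030.
Next gap: 24 days. Dec 30 2030 + 24 days = Jan 23 2031.
Next gap: 27 days. Jan 23 2031 + 27 days = Feb 19 2031.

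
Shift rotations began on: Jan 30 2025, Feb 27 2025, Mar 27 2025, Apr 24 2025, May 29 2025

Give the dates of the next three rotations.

All Thursdays; the gaps (28, 28, 28, 35) vary with month length.
This is the last Thursday of each month.
June 2025 ends with Thursday Jun 26 2025.
Last Thursday of July 2025: Jul 31 2025.
Last Thursday of August 2025: Aug 28 2025.

Jun 26 2025, Jul 31 2025, Aug 28 2025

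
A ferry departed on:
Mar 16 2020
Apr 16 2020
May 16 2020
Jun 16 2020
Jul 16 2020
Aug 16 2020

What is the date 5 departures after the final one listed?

Gaps: 31, 30, 31, 30, 31 days — not constant. Every event is on the 16th of the month.
Pattern: the 16th of each month.
September 2020: Sep 16 2020.
October 2020: Oct 16 2020.
Next: November 2020 → Nov 16 2020.
December 2020: Dec 16 2020.
January 2021: Jan 16 2021.

Jan 16 2021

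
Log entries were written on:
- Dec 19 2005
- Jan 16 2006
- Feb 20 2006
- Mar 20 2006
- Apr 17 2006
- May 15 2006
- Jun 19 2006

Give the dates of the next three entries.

These are Mondays at 28- or 35-day spacing (28, 35, 28, 28, 28, 35).
The pattern: 3rd Monday of the month.
3rd Monday of July 2006: Jul 17 2006.
August 2006 — 3rd Monday is Aug 21 2006.
3rd Monday of September 2006: Sep 18 2006.

Jul 17 2006, Aug 21 2006, Sep 18 2006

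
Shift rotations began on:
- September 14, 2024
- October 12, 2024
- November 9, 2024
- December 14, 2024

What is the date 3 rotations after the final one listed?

These are Saturdays at 28- or 35-day spacing (28, 28, 35).
The pattern: 2nd Saturday of the month.
2nd Saturday of January 2025: January 11, 2025.
February 2025 — 2nd Saturday is February 8, 2025.
March 2025 — 2nd Saturday is March 8, 2025.

March 8, 2025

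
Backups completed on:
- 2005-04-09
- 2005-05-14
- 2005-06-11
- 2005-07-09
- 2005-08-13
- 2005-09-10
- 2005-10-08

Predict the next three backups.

These are Saturdays at 28- or 35-day spacing (35, 28, 28, 35, 28, 28).
The pattern: 2nd Saturday of the month.
November 2005 — 2nd Saturday is 2005-11-12.
December 2005 — 2nd Saturday is 2005-12-10.
January 2006 — 2nd Saturday is 2006-01-14.

2005-11-12, 2005-12-10, 2006-01-14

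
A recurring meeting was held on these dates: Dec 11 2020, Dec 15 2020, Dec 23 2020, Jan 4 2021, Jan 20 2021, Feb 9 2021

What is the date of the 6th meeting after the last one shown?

Sep 1 2021

Intervals are 4, 8, 12, 16, 20 days — an arithmetic progression with common difference 4.
Next gap: 24 days. Feb 9 2021 + 24 days = Mar 5 2021.
Next gap: 28 days. Mar 5 2021 + 28 days = Apr 2 2021.
Next gap: 32 days. Apr 2 2021 + 32 days = May 4 2021.
Next gap: 36 days. May 4 2021 + 36 days = Jun 9 2021.
Next gap: 40 days. Jun 9 2021 + 40 days = Jul 19 2021.
Next gap: 44 days. Jul 19 2021 + 44 days = Sep 1 2021.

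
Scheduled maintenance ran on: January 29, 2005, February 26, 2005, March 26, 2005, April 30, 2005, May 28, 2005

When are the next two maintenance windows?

June 25, 2005; July 30, 2005

All Saturdays; the gaps (28, 28, 35, 28) vary with month length.
This is the last Saturday of each month.
June 2005 ends with Saturday June 25, 2005.
July 2005 ends with Saturday July 30, 2005.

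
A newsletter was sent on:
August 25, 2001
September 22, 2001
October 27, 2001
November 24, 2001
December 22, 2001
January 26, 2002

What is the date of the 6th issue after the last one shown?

July 27, 2002

Gaps: 28, 35, 28, 28, 35 days — a mix of 28 and 35. Every date is a Saturday.
Each is the 4th Saturday of its month.
February 2002 — 4th Saturday is February 23, 2002.
March 2002 — 4th Saturday is March 23, 2002.
4th Saturday of April 2002: April 27, 2002.
4th Saturday of May 2002: May 25, 2002.
June 2002 — 4th Saturday is June 22, 2002.
July 2002 — 4th Saturday is July 27, 2002.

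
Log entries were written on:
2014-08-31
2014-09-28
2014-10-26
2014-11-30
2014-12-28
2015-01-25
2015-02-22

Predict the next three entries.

Every date is a Sunday; gaps 28, 28, 35, 28, 28, 28 days.
Each is the last Sunday of its month (at least one falls on the 29th or later, ruling out '4th Sunday').
Last Sunday of March 2015: 2015-03-29.
April 2015 ends with Sunday 2015-04-26.
May 2015 ends with Sunday 2015-05-31.

2015-03-29, 2015-04-26, 2015-05-31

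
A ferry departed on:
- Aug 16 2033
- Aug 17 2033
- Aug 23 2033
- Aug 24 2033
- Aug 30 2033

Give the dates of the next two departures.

Every event lands on a Tuesday or Wednesday (gaps cycle 1, 6, 1, 6).
So the schedule is: every Tuesday and Wednesday.
The following Wednesday is Aug 31 2033.
Next Tuesday: Sep 6 2033.

Aug 31 2033, Sep 6 2033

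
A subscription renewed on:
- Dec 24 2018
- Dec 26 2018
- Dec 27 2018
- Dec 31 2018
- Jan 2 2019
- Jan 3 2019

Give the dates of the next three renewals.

Jan 7 2019, Jan 9 2019, Jan 10 2019

Every event lands on a Monday or Wednesday or Thursday (gaps cycle 2, 1, 4, 2, 1).
So the schedule is: every Monday, Wednesday and Thursday.
Next Monday: Jan 7 2019.
The following Wednesday is Jan 9 2019.
Next Thursday: Jan 10 2019.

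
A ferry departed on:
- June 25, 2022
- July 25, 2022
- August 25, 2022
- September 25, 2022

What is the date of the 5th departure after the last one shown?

Gaps: 30, 31, 31 days — not constant. Every event is on the 25th of the month.
Pattern: the 25th of each month.
Next: October 2022 → October 25, 2022.
Next: November 2022 → November 25, 2022.
Next: December 2022 → December 25, 2022.
January 2023: January 25, 2023.
Next: February 2023 → February 25, 2023.

February 25, 2023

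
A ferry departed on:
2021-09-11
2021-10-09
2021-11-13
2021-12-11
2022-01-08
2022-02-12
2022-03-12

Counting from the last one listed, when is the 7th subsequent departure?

2022-10-08

These are Saturdays at 28- or 35-day spacing (28, 35, 28, 28, 35, 28).
The pattern: 2nd Saturday of the month.
2nd Saturday of April 2022: 2022-04-09.
May 2022 — 2nd Saturday is 2022-05-14.
June 2022 — 2nd Saturday is 2022-06-11.
July 2022 — 2nd Saturday is 2022-07-09.
August 2022 — 2nd Saturday is 2022-08-13.
September 2022 — 2nd Saturday is 2022-09-10.
2nd Saturday of October 2022: 2022-10-08.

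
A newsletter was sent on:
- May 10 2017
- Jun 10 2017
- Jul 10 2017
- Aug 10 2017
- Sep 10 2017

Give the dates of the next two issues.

Gaps: 31, 30, 31, 31 days — not constant. Every event is on the 10th of the month.
Pattern: the 10th of each month.
Next: October 2017 → Oct 10 2017.
Next: November 2017 → Nov 10 2017.

Oct 10 2017, Nov 10 2017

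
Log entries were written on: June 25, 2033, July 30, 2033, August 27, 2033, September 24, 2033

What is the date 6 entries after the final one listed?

March 25, 2034

Every date is a Saturday; gaps 35, 28, 28 days.
Each is the last Saturday of its month (at least one falls on the 29th or later, ruling out '4th Saturday').
October 2033 ends with Saturday October 29, 2033.
Last Saturday of November 2033: November 26, 2033.
Last Saturday of December 2033: December 31, 2033.
January 2034 ends with Saturday January 28, 2034.
Last Saturday of February 2034: February 25, 2034.
March 2034 ends with Saturday March 25, 2034.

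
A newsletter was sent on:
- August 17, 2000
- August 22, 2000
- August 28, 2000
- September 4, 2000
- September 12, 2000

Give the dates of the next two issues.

September 21, 2000; October 1, 2000

The spacing grows by 1 each time: 5, 6, 7, 8 days.
Next gap: 9 days. September 12, 2000 + 9 days = September 21, 2000.
Next gap: 10 days. September 21, 2000 + 10 days = October 1, 2000.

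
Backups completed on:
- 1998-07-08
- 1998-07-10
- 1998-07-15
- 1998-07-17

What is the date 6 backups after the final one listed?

1998-08-07

Every event lands on a Wednesday or Friday (gaps cycle 2, 5, 2).
So the schedule is: every Wednesday and Friday.
The following Wednesday is 1998-07-22.
The following Friday is 1998-07-24.
Next Wednesday: 1998-07-29.
The following Friday is 1998-07-31.
The following Wednesday is 1998-08-05.
The following Friday is 1998-08-07.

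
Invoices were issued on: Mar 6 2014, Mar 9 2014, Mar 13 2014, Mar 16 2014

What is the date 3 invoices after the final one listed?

Mar 27 2014

Every event lands on a Thursday or Sunday (gaps cycle 3, 4, 3).
So the schedule is: every Thursday and Sunday.
The following Thursday is Mar 20 2014.
The following Sunday is Mar 23 2014.
The following Thursday is Mar 27 2014.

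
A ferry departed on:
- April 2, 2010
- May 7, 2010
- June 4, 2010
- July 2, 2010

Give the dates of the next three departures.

August 6, 2010; September 3, 2010; October 1, 2010

These are Fridays at 28- or 35-day spacing (35, 28, 28).
The pattern: 1st Friday of the month.
1st Friday of August 2010: August 6, 2010.
September 2010 — 1st Friday is September 3, 2010.
1st Friday of October 2010: October 1, 2010.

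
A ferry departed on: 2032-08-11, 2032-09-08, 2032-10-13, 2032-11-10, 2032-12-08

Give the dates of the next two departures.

2033-01-12, 2033-02-09

These are Wednesdays at 28- or 35-day spacing (28, 35, 28, 28).
The pattern: 2nd Wednesday of the month.
January 2033 — 2nd Wednesday is 2033-01-12.
February 2033 — 2nd Wednesday is 2033-02-09.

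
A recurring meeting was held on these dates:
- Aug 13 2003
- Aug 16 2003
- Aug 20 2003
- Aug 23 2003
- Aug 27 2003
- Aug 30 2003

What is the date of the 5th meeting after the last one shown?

Gaps: 3, 4, 3, 4, 3 days — not constant, but cyclic with period 2.
The events fall on every Wednesday and Saturday.
Next Wednesday: Sep 3 2003.
Next Saturday: Sep 6 2003.
Next Wednesday: Sep 10 2003.
Next Saturday: Sep 13 2003.
The following Wednesday is Sep 17 2003.

Sep 17 2003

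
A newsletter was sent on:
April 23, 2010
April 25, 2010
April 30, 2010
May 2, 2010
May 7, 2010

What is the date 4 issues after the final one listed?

May 21, 2010

Gaps: 2, 5, 2, 5 days — not constant, but cyclic with period 2.
The events fall on every Friday and Sunday.
The following Sunday is May 9, 2010.
Next Friday: May 14, 2010.
The following Sunday is May 16, 2010.
The following Friday is May 21, 2010.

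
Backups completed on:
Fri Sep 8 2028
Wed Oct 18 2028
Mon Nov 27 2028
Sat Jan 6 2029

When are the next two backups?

Every event comes 40 days after the last (40, 40, 40).
Sat Jan 6 2029 + 40 days = Thu Feb 15 2029.
Thu Feb 15 2029 + 40 days = Tue Mar 27 2029.

Thu Feb 15 2029, Tue Mar 27 2029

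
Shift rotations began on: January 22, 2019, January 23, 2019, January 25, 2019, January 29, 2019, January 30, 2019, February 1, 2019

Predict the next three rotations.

February 5, 2019; February 6, 2019; February 8, 2019

Gaps: 1, 2, 4, 1, 2 days — not constant, but cyclic with period 3.
The events fall on every Tuesday, Wednesday and Friday.
Next Tuesday: February 5, 2019.
Next Wednesday: February 6, 2019.
Next Friday: February 8, 2019.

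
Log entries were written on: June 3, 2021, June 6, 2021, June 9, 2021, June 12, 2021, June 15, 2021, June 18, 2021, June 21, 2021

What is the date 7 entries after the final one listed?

Every event comes 3 days after the last (3, 3, 3, 3, 3, 3).
June 21, 2021 + 3 days = June 24, 2021.
June 24, 2021 + 3 days = June 27, 2021.
June 27, 2021 + 3 days = June 30, 2021.
June 30, 2021 + 3 days = July 3, 2021.
July 3, 2021 + 3 days = July 6, 2021.
July 6, 2021 + 3 days = July 9, 2021.
July 9, 2021 + 3 days = July 12, 2021.

July 12, 2021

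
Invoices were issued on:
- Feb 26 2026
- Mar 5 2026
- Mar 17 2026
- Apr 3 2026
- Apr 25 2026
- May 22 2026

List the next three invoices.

The spacing grows by 5 each time: 7, 12, 17, 22, 27 days.
Next gap: 32 days. May 22 2026 + 32 days = Jun 23 2026.
Next gap: 37 days. Jun 23 2026 + 37 days = Jul 30 2026.
Next gap: 42 days. Jul 30 2026 + 42 days = Sep 10 2026.

Jun 23 2026, Jul 30 2026, Sep 10 2026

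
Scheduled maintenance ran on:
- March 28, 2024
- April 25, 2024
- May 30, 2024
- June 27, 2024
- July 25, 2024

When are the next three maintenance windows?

August 29, 2024; September 26, 2024; October 31, 2024

Every date is a Thursday; gaps 28, 35, 28, 28 days.
Each is the last Thursday of its month (at least one falls on the 29th or later, ruling out '4th Thursday').
August 2024 ends with Thursday August 29, 2024.
Last Thursday of September 2024: September 26, 2024.
October 2024 ends with Thursday October 31, 2024.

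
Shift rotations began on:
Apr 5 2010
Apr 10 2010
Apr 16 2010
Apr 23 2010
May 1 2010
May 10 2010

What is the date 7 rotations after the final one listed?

Intervals are 5, 6, 7, 8, 9 days — an arithmetic progression with common difference 1.
Next gap: 10 days. May 10 2010 + 10 days = May 20 2010.
Next gap: 11 days. May 20 2010 + 11 days = May 31 2010.
Next gap: 12 days. May 31 2010 + 12 days = Jun 12 2010.
Next gap: 13 days. Jun 12 2010 + 13 days = Jun 25 2010.
Next gap: 14 days. Jun 25 2010 + 14 days = Jul 9 2010.
Next gap: 15 days. Jul 9 2010 + 15 days = Jul 24 2010.
Next gap: 16 days. Jul 24 2010 + 16 days = Aug 9 2010.

Aug 9 2010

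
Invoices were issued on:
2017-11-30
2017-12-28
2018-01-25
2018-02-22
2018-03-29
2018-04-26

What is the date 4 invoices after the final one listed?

Every date is a Thursday; gaps 28, 28, 28, 35, 28 days.
Each is the last Thursday of its month (at least one falls on the 29th or later, ruling out '4th Thursday').
Last Thursday of May 2018: 2018-05-31.
June 2018 ends with Thursday 2018-06-28.
July 2018 ends with Thursday 2018-07-26.
August 2018 ends with Thursday 2018-08-30.

2018-08-30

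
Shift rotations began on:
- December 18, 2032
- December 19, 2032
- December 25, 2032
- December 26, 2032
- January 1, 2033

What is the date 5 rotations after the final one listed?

Gaps: 1, 6, 1, 6 days — not constant, but cyclic with period 2.
The events fall on every Saturday and Sunday.
The following Sunday is January 2, 2033.
The following Saturday is January 8, 2033.
Next Sunday: January 9, 2033.
The following Saturday is January 15, 2033.
The following Sunday is January 16, 2033.

January 16, 2033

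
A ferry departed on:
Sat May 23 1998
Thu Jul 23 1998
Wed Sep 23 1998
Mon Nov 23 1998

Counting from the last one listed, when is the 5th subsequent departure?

Thu Sep 23 1999

Each date is the 23rd; the gaps (61, 62, 61) track the month lengths.
The rule is the 23rd of every 2 months.
Next: January 1999 → Sat Jan 23 1999.
March 1999: Tue Mar 23 1999.
Next: May 1999 → Sun May 23 1999.
Next: July 1999 → Fri Jul 23 1999.
Next: September 1999 → Thu Sep 23 1999.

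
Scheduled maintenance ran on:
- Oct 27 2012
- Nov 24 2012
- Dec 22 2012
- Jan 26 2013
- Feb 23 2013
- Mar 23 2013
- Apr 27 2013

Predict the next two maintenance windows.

May 25 2013, Jun 22 2013

All dates are Saturdays, 28, 28, 35, 28, 28, 35 days apart.
Specifically, the 4th Saturday of each month.
May 2013 — 4th Saturday is May 25 2013.
June 2013 — 4th Saturday is Jun 22 2013.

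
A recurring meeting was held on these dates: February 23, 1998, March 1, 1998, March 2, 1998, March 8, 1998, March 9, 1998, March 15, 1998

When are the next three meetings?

March 16, 1998; March 22, 1998; March 23, 1998

Every event lands on a Monday or Sunday (gaps cycle 6, 1, 6, 1, 6).
So the schedule is: every Monday and Sunday.
The following Monday is March 16, 1998.
The following Sunday is March 22, 1998.
The following Monday is March 23, 1998.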